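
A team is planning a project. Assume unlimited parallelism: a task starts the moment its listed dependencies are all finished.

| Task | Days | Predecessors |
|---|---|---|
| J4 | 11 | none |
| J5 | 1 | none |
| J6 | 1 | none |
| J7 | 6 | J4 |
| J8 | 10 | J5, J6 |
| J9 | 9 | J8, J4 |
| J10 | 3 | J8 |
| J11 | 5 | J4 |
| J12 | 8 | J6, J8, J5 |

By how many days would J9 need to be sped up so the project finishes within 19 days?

1

Current finish: 20 days; target: 19.
J9 is on every critical path, so each day cut from J9 cuts the finish by one (this holds down to a finish of 19).
Need 20 − 19 = 1 day off J9 → J9 becomes 8 days, finish becomes 19.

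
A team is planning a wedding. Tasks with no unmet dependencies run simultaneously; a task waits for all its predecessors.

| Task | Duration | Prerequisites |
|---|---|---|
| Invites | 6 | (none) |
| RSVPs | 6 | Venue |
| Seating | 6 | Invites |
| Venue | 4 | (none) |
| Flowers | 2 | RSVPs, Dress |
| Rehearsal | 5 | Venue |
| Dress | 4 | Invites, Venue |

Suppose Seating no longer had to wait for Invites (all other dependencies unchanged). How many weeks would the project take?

Before: longest chain Venue→RSVPs→Flowers = 4+6+2 = 12, finish 12.
Without Invites→Seating, Seating's earliest start moves from 6 to 0.
The longest chain is now Venue→RSVPs→Flowers = 4+6+2 = 12, so the project takes 12 weeks.

12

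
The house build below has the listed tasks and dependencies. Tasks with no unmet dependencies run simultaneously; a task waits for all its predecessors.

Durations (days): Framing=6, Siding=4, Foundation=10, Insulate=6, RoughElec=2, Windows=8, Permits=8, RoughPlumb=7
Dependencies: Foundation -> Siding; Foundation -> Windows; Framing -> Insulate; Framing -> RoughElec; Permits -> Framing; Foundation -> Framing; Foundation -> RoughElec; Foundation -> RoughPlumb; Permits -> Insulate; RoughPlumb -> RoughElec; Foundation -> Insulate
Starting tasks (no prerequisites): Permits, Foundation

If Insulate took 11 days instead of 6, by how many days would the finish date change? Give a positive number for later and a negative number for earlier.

5

Baseline: Foundation→Framing→Insulate = 10+6+6 = 22 → 22 days.
Insulate lies on that path, so at 11 days the path becomes 27 days.
No other chain overtakes it, so the finish is 27 days.
Change in finish: 27 − 22 = +5 days.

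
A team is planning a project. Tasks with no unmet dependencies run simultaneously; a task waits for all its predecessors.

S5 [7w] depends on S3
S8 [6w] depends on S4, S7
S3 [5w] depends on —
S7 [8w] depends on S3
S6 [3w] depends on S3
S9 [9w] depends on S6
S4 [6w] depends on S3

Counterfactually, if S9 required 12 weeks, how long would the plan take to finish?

20

Critical path before the change: S3→S7→S8 = 5+8+6 = 19 giving 19 weeks.
The longest path through S9 is only 17 weeks, so S9 has float 2.
Now S3→S6→S9 = 5+3+12 = 20 is longest, so the finish becomes 20 weeks.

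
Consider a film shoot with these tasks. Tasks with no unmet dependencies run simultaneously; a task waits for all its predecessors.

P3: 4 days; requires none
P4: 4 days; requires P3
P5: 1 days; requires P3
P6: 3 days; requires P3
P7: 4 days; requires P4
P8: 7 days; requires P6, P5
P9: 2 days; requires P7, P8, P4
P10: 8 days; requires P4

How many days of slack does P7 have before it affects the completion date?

Critical path: P3→P4→P10 = 4+4+8 = 16, so the finish is 16 days.
P7 finishes as early as 12 and must finish by 14.
Float = 16 − 14 = 2.

2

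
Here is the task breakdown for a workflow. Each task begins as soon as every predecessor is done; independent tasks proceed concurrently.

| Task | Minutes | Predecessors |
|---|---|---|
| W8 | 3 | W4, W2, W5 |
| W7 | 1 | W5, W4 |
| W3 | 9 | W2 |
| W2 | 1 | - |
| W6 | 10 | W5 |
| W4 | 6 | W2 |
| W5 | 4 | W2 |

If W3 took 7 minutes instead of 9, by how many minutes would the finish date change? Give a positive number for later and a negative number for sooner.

0

Critical path before the change: W2→W5→W6 = 1+4+10 = 15 giving 15 minutes.
The longest path through W3 is only 10 minutes, so W3 has float 5.
That remains the longest chain; total 15 minutes.
Change in finish: 15 − 15 = +0 minutes.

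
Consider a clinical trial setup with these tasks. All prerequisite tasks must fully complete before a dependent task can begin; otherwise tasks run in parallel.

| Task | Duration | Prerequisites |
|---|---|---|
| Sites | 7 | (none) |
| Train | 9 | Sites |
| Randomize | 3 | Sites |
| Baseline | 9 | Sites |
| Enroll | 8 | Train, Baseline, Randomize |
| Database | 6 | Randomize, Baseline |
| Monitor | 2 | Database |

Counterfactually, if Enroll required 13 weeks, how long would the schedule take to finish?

The binding path is Sites→Train→Enroll = 7+9+8 = 24; finish at 24 weeks.
Enroll lies on that path, so at 13 weeks the path becomes 29 weeks.
No other chain overtakes it, so the finish is 29 weeks.

29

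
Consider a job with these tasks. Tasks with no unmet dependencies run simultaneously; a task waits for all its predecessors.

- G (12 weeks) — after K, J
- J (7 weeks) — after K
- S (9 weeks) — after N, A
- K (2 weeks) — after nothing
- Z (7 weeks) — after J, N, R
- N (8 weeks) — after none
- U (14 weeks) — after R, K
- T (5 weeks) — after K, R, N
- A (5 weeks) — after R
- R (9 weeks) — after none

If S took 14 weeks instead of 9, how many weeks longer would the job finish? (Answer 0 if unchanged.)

5

As given, the longest chain is R→A→S = 9+5+9 = 23, so the finish is 23 weeks.
S is on the critical path; changing it to 14 makes that path 28 weeks.
No other chain overtakes it, so the finish is 28 weeks.
Change in finish: 28 − 23 = +5 weeks.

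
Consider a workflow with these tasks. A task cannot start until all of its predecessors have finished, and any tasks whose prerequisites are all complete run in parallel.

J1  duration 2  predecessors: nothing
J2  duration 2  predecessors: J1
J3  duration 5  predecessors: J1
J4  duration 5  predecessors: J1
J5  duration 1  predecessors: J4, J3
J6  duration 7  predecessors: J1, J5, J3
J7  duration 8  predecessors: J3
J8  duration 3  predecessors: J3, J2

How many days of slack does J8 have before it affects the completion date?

J1→J3→J5→J6 = 2+5+1+7 = 15 sets the makespan at 15 days.
Longest path through J8: 10 days (earliest finish 10, latest finish 15).
Slack of J8 = 12 − 7 = 5 days.

5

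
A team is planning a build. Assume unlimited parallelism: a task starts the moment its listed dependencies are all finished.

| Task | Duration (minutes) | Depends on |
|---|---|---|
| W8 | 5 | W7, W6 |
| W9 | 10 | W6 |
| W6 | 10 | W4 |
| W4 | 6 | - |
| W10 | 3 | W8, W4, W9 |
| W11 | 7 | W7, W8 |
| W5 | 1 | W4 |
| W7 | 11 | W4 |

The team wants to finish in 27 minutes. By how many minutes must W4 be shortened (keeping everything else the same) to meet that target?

Current finish: 29 minutes; target: 27.
W4 is on every critical path, so each minute cut from W4 cuts the finish by one (this holds down to a finish of 24).
Need 29 − 27 = 2 minutes off W4 → W4 becomes 4 minutes, finish becomes 27.

2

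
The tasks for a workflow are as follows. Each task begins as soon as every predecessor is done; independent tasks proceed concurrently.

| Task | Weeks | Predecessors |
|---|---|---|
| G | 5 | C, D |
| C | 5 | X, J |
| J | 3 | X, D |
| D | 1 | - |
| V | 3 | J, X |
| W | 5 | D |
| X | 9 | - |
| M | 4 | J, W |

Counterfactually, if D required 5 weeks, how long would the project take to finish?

22

Actual critical path: X→J→C→G = 9+3+5+5 = 22 ⇒ 22 weeks.
D is off the critical path — its longest chain is 14 weeks, giving 8 of slack.
No other chain overtakes it, so the finish is 22 weeks.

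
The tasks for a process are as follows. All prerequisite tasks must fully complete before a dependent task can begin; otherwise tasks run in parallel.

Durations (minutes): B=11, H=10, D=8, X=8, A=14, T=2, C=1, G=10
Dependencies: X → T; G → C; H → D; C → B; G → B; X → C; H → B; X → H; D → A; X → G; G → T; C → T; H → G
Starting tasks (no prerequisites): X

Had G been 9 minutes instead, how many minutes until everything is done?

Baseline: X→H→G→C→B = 8+10+10+1+11 = 40 → 40 minutes.
G lies on that path, so at 9 minutes the path becomes 39 minutes.
The binding chain switches to X→H→D→A = 8+10+8+14 = 40; finish 40 minutes.

40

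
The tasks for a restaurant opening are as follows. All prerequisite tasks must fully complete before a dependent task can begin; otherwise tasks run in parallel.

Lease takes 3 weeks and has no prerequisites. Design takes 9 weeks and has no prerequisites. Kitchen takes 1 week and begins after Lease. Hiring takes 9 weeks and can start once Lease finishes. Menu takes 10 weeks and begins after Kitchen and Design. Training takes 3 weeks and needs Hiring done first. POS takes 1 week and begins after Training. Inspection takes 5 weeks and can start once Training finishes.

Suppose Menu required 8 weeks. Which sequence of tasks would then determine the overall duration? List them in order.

Lease, Hiring, Training, Inspection

As given, the longest chain is Lease→Hiring→Training→Inspection = 3+9+3+5 = 20, so the finish is 20 weeks.
Menu has 1 week of float (longest path through it is 19).
The critical path is still Lease→Hiring→Training→Inspection; finish is now 20 weeks.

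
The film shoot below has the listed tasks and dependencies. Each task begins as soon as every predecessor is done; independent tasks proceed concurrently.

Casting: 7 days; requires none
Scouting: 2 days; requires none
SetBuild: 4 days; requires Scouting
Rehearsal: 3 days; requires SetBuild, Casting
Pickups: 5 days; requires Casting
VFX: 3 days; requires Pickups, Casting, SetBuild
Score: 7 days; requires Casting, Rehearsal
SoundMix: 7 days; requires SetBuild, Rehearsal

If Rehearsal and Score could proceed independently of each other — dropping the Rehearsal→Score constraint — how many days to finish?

Before: longest chain Casting→Rehearsal→Score = 7+3+7 = 17, finish 17.
Without Rehearsal→Score, Score's earliest start moves from 10 to 7.
New critical path: Casting→Rehearsal→SoundMix = 7+3+7 = 17 ⇒ 17 days.

17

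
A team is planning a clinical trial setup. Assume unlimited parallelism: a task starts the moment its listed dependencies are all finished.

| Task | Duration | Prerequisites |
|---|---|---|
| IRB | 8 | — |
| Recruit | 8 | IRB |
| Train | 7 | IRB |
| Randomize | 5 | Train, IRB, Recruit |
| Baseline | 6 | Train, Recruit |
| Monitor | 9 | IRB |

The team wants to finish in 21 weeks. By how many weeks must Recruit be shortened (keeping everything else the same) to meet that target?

Current finish: 22 weeks; target: 21.
Recruit is on every critical path, so each week cut from Recruit cuts the finish by one (this holds down to a finish of 21).
Need 22 − 21 = 1 week off Recruit → Recruit becomes 7 weeks, finish becomes 21.

1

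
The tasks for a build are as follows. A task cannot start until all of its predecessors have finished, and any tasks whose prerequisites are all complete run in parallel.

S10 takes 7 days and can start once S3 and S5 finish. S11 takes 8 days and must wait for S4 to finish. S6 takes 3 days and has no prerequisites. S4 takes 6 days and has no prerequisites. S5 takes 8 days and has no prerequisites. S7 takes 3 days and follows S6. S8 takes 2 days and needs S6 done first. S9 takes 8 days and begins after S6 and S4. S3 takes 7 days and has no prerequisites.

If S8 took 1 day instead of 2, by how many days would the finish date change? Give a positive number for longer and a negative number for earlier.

0

Baseline: S5→S10 = 8+7 = 15 → 15 days.
S8 has 10 days of float (longest path through it is 5).
That remains the longest chain; total 15 days.
Change in finish: 15 − 15 = +0 days.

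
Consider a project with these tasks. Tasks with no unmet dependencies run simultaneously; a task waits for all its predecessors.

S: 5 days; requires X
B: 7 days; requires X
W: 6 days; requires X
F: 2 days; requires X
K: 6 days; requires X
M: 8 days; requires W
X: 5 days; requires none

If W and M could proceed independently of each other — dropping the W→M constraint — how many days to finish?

Original critical path: X→W→M = 5+6+8 = 19 ⇒ 19 days.
Without W→M, M's earliest start moves from 11 to 0.
The longest chain is now X→B = 5+7 = 12, so the project takes 12 days.

12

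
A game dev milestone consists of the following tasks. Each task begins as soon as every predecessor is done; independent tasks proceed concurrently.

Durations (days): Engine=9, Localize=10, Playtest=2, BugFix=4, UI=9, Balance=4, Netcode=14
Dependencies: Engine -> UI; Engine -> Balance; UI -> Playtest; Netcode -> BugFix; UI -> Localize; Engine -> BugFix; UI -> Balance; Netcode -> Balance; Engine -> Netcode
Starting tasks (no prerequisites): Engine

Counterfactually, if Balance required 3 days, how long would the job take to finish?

28

Critical path before the change: Engine→UI→Localize = 9+9+10 = 28 giving 28 days.
Balance is off the critical path — its longest chain is 27 days, giving 1 of slack.
The critical path is still Engine→UI→Localize; finish is now 28 days.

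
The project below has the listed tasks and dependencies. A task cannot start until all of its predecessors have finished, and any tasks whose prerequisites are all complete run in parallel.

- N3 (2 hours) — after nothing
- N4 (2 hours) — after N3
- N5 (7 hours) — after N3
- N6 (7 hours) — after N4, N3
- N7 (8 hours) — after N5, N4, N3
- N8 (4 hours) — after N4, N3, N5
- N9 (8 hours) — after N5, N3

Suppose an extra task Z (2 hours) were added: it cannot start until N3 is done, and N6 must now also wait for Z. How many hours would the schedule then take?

17

Originally the schedule takes 17 hours.
With Z inserted, N6 now waits for max(N4, N3, Z).
New critical path: N3→N5→N7 = 2+7+8 = 17 ⇒ 17 hours.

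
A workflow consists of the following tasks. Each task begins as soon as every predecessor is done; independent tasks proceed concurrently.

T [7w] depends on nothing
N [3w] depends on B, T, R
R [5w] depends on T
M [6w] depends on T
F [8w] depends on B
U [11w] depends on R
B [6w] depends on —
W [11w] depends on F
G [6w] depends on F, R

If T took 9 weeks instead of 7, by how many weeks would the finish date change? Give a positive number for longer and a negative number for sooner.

0

As given, the longest chain is B→F→W = 6+8+11 = 25, so the finish is 25 weeks.
T is off the critical path — its longest chain is 23 weeks, giving 2 of slack.
Now T→R→U = 9+5+11 = 25 is longest, so the finish becomes 25 weeks.
Change in finish: 25 − 25 = +0 weeks.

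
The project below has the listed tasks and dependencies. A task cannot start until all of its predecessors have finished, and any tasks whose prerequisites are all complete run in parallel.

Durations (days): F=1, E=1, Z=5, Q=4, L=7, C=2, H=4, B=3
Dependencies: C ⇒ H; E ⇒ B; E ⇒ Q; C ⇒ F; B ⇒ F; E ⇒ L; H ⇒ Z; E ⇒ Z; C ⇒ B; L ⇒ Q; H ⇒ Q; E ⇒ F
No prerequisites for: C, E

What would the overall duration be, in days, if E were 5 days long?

Baseline: E→L→Q = 1+7+4 = 12 → 12 days.
Since E is critical, the +4 change carries straight to that chain (now 16 days).
The critical path is still E→L→Q; finish is now 16 days.

16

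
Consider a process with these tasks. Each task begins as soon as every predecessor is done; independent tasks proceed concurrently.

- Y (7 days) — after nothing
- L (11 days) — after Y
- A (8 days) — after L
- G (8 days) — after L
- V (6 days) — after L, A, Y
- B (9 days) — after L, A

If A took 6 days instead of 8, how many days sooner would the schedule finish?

2

Critical path before the change: Y→L→A→B = 7+11+8+9 = 35 giving 35 days.
A lies on that path, so at 6 days the path becomes 33 days.
No other chain overtakes it, so the finish is 33 days.
Change in finish: 33 − 35 = -2 days.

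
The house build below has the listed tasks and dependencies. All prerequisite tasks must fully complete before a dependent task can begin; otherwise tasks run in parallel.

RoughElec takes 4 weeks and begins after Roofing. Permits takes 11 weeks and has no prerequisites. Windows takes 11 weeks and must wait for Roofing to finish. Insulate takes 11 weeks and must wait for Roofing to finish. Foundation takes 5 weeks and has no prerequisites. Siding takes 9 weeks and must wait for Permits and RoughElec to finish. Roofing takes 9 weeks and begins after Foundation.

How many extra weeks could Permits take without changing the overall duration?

7

The longest chain is Foundation→Roofing→RoughElec→Siding = 5+9+4+9 = 27; overall finish 27 weeks.
Permits finishes as early as 11 and must finish by 18.
Slack of Permits = 7 − 0 = 7 weeks.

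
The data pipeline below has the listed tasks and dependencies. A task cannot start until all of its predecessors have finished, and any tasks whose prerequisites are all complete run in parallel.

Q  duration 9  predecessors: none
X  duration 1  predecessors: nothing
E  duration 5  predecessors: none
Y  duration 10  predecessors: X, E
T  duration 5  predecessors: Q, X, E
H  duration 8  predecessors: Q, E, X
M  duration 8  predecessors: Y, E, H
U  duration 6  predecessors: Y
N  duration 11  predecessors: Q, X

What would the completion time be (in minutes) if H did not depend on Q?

23

With the dependency in place, Q→H→M = 9+8+8 = 25 sets the finish at 25 minutes.
Without Q→H, H's earliest start moves from 9 to 5.
New critical path: E→Y→M = 5+10+8 = 23 ⇒ 23 minutes.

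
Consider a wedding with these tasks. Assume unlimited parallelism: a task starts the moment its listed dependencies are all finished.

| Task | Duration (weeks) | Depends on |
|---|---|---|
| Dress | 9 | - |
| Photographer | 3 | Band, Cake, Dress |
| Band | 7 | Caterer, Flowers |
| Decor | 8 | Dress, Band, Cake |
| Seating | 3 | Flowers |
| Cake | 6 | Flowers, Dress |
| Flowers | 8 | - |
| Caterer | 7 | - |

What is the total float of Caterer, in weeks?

Critical path: Dress→Cake→Decor = 9+6+8 = 23, so the finish is 23 weeks.
The longest chain containing Caterer totals 22 weeks.
Float = 23 − 22 = 1.

1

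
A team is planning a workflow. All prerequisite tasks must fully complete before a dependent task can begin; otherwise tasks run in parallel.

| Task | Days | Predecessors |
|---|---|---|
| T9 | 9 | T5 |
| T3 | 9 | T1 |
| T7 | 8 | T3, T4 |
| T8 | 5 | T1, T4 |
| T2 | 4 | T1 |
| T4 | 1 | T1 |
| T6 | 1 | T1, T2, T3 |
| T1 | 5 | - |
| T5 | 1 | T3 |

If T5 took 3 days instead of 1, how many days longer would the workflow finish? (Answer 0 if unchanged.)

2

As given, the longest chain is T1→T3→T5→T9 = 5+9+1+9 = 24, so the finish is 24 days.
Since T5 is critical, the +2 change carries straight to that chain (now 26 days).
That remains the longest chain; total 26 days.
Change in finish: 26 − 24 = +2 days.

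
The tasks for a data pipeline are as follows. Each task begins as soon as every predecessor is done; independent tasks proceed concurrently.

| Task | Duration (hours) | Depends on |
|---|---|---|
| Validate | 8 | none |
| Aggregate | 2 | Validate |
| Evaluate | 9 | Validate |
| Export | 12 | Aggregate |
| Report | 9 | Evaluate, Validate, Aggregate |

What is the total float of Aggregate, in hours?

Critical path: Validate→Evaluate→Report = 8+9+9 = 26, so the finish is 26 hours.
The longest chain containing Aggregate totals 22 hours.
So Aggregate can slip 14 − 10 = 4 hours.

4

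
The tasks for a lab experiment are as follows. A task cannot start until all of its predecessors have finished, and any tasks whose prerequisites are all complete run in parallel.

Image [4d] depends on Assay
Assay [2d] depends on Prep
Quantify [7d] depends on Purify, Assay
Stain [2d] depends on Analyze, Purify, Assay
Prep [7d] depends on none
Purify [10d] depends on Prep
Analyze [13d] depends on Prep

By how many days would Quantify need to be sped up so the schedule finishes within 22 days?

Current finish: 24 days; target: 22.
Quantify is on every critical path, so each day cut from Quantify cuts the finish by one (this holds down to a finish of 22).
Need 24 − 22 = 2 days off Quantify → Quantify becomes 5 days, finish becomes 22.

2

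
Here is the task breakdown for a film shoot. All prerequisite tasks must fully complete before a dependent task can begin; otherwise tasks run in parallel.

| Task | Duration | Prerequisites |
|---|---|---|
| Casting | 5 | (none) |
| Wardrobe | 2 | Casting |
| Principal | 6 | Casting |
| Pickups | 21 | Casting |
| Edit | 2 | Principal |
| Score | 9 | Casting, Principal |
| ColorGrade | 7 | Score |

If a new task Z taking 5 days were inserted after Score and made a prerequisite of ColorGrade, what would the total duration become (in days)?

Originally the schedule takes 27 days.
With Z inserted, ColorGrade now waits for max(Score, Z).
New critical path: Casting→Principal→Score→Z→ColorGrade = 5+6+9+5+7 = 32 ⇒ 32 days.

32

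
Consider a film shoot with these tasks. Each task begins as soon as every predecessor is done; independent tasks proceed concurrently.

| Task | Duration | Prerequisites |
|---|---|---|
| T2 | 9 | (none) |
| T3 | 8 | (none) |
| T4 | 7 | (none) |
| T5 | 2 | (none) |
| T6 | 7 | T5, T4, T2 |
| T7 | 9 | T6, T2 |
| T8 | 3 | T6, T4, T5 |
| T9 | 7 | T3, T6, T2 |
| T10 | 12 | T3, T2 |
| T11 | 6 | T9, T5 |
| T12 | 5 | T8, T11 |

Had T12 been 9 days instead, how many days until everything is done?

38

Critical path before the change: T2→T6→T9→T11→T12 = 9+7+7+6+5 = 34 giving 34 days.
T12 lies on that path, so at 9 days the path becomes 38 days.
The critical path is still T2→T6→T9→T11→T12; finish is now 38 days.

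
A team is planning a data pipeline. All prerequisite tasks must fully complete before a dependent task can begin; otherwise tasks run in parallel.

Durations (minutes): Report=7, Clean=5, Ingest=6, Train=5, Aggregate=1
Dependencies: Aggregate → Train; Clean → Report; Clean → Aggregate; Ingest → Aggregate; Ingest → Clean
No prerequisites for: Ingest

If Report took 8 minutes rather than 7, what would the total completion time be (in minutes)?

19

The binding path is Ingest→Clean→Report = 6+5+7 = 18; finish at 18 minutes.
Report lies on that path, so at 8 minutes the path becomes 19 minutes.
No other chain overtakes it, so the finish is 19 minutes.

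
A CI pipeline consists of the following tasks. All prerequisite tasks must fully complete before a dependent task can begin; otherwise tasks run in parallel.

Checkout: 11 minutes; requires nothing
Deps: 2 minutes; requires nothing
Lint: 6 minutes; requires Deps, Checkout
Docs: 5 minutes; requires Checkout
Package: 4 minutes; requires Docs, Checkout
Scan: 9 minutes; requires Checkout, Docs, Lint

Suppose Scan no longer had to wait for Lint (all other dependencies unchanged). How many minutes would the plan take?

25

With the dependency in place, Checkout→Lint→Scan = 11+6+9 = 26 sets the finish at 26 minutes.
Without Lint→Scan, Scan's earliest start moves from 17 to 16.
The longest chain is now Checkout→Docs→Scan = 11+5+9 = 25, so the plan takes 25 minutes.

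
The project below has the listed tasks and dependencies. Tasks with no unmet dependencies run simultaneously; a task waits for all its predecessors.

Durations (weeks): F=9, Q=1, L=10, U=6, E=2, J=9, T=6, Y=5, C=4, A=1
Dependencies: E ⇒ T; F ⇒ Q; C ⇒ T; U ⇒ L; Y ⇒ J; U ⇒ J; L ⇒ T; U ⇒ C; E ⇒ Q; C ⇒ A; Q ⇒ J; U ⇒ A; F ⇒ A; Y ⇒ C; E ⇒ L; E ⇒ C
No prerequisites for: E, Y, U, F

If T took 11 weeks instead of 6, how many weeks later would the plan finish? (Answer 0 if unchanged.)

5

The binding path is U→L→T = 6+10+6 = 22; finish at 22 weeks.
Since T is critical, the +5 change carries straight to that chain (now 27 weeks).
No other chain overtakes it, so the finish is 27 weeks.
Change in finish: 27 − 22 = +5 weeks.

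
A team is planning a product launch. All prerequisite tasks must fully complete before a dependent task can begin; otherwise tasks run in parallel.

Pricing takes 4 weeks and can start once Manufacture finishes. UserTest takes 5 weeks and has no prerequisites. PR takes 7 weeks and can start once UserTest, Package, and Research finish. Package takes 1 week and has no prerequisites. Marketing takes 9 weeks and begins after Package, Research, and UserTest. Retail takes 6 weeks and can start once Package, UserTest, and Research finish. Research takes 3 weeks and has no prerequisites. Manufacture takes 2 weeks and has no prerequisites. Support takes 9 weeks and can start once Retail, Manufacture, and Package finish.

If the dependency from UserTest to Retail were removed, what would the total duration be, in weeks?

18

Original critical path: UserTest→Retail→Support = 5+6+9 = 20 ⇒ 20 weeks.
Without UserTest→Retail, Retail's earliest start moves from 5 to 3.
After: Research→Retail→Support = 3+6+9 = 18 → 18 weeks.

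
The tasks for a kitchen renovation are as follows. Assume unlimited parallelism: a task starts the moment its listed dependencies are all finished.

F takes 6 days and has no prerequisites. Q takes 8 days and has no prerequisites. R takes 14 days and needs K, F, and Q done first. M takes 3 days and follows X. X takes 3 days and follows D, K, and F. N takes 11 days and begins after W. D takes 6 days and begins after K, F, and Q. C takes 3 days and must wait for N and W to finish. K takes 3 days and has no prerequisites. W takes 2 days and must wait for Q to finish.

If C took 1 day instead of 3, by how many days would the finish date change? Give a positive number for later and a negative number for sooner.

-2

Critical path before the change: Q→W→N→C = 8+2+11+3 = 24 giving 24 days.
Since C is critical, the -2 change carries straight to that chain (now 22 days).
New critical path: Q→R = 8+14 = 22 ⇒ 22 days.
Change in finish: 22 − 24 = -2 days.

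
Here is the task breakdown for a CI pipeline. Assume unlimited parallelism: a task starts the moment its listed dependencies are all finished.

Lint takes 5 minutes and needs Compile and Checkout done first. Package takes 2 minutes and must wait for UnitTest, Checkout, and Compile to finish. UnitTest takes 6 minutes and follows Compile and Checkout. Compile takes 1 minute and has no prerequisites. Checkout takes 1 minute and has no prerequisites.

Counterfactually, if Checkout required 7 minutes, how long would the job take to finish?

15

As given, the longest chain is Checkout→UnitTest→Package = 1+6+2 = 9, so the finish is 9 minutes.
Checkout is on the critical path; changing it to 7 makes that path 15 minutes.
The critical path is still Checkout→UnitTest→Package; finish is now 15 minutes.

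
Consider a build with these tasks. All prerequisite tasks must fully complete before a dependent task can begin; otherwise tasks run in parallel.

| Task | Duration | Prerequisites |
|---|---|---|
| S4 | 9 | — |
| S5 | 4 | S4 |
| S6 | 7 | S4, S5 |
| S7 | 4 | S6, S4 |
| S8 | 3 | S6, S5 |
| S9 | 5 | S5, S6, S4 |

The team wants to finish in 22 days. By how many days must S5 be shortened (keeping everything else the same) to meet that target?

Current finish: 25 days; target: 22.
S5 is on every critical path, so each day cut from S5 cuts the finish by one (this holds down to a finish of 22).
Need 25 − 22 = 3 days off S5 → S5 becomes 1 day, finish becomes 22.

3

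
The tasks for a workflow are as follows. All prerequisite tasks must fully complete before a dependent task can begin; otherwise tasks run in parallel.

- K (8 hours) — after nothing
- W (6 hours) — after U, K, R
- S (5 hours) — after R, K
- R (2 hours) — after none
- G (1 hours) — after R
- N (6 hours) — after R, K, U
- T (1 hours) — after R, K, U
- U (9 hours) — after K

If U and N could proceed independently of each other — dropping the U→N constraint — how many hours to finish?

23

Before: longest chain K→U→W = 8+9+6 = 23, finish 23.
Without U→N, N's earliest start moves from 17 to 8.
The longest chain is now K→U→W = 8+9+6 = 23, so the workflow takes 23 hours.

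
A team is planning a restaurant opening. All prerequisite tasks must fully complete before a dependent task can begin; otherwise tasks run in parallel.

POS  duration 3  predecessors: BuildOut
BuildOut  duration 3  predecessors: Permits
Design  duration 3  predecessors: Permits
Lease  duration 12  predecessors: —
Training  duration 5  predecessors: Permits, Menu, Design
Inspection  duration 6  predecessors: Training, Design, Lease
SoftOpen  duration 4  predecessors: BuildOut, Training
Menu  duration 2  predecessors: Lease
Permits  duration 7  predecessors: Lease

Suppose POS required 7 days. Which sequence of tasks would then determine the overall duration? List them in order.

Lease, Permits, Design, Training, Inspection

Baseline: Lease→Permits→Design→Training→Inspection = 12+7+3+5+6 = 33 → 33 days.
POS is off the critical path — its longest chain is 25 days, giving 8 of slack.
The critical path is still Lease→Permits→Design→Training→Inspection; finish is now 33 days.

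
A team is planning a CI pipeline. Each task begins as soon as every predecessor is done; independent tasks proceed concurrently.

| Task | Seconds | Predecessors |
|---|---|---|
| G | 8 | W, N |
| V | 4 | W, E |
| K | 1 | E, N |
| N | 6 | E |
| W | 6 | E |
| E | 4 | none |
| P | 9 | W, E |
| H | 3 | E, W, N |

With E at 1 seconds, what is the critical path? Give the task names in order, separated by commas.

E, W, P

Baseline: E→W→P = 4+6+9 = 19 → 19 seconds.
E is on the critical path; changing it to 1 makes that path 16 seconds.
That remains the longest chain; total 16 seconds.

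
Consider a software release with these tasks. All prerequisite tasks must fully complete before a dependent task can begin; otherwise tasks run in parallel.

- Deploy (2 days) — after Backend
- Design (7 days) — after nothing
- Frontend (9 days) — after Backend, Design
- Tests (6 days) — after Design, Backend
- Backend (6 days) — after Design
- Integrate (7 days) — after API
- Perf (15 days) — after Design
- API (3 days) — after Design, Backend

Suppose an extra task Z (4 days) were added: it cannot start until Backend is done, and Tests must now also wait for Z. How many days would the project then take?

Originally the project takes 23 days.
With Z inserted, Tests now waits for max(Design, Backend, Z).
New critical path: Design→Backend→Z→Tests = 7+6+4+6 = 23 ⇒ 23 days.

23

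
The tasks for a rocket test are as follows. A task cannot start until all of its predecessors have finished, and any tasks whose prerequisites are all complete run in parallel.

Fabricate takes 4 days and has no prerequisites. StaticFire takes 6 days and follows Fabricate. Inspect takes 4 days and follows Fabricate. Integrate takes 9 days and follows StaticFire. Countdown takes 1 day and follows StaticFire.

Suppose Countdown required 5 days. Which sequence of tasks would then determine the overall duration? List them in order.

As given, the longest chain is Fabricate→StaticFire→Integrate = 4+6+9 = 19, so the finish is 19 days.
Countdown has 8 days of float (longest path through it is 11).
That remains the longest chain; total 19 days.

Fabricate, StaticFire, Integrate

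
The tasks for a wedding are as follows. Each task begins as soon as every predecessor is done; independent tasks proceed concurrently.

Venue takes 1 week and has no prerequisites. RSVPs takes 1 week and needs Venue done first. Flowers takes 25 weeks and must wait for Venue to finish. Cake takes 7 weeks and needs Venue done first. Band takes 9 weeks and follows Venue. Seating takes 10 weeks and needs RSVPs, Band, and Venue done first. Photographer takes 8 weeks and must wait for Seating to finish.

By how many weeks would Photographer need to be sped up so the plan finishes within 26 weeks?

2

Current finish: 28 weeks; target: 26.
Photographer is on every critical path, so each week cut from Photographer cuts the finish by one (this holds down to a finish of 26).
Need 28 − 26 = 2 weeks off Photographer → Photographer becomes 6 weeks, finish becomes 26.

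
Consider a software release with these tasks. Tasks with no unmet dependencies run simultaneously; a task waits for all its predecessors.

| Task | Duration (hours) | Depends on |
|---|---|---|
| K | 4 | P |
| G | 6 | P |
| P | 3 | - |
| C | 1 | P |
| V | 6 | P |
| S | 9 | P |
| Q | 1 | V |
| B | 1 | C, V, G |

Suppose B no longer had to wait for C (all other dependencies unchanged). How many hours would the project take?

Before: longest chain P→S = 3+9 = 12, finish 12.
Dropping C→B doesn't change B's earliest start (9); another predecessor still binds.
After: P→S = 3+9 = 12 → 12 hours.

12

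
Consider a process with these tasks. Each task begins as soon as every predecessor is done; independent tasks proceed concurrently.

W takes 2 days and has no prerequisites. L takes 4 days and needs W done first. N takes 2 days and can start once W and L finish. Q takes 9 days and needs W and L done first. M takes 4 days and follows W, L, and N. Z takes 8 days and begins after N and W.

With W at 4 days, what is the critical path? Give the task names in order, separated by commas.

As given, the longest chain is W→L→N→Z = 2+4+2+8 = 16, so the finish is 16 days.
W lies on that path, so at 4 days the path becomes 18 days.
No other chain overtakes it, so the finish is 18 days.

W, L, N, Z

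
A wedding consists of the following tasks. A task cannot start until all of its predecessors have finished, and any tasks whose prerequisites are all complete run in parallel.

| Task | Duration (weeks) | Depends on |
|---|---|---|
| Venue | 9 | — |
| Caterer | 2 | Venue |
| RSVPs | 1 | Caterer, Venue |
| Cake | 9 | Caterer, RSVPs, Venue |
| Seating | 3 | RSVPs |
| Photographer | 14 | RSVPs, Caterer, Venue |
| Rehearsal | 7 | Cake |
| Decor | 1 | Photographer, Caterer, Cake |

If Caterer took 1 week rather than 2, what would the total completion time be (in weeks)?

27

Actual critical path: Venue→Caterer→RSVPs→Cake→Rehearsal = 9+2+1+9+7 = 28 ⇒ 28 weeks.
Since Caterer is critical, the -1 change carries straight to that chain (now 27 weeks).
The critical path is still Venue→Caterer→RSVPs→Cake→Rehearsal; finish is now 27 weeks.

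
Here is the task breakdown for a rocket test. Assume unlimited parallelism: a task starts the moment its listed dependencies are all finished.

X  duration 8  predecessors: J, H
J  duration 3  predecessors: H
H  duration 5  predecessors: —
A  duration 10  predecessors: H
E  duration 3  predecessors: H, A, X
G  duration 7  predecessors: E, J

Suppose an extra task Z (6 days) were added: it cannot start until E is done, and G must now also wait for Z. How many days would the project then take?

Originally the project takes 26 days.
With Z inserted, G now waits for max(E, J, Z).
New critical path: H→J→X→E→Z→G = 5+3+8+3+6+7 = 32 ⇒ 32 days.

32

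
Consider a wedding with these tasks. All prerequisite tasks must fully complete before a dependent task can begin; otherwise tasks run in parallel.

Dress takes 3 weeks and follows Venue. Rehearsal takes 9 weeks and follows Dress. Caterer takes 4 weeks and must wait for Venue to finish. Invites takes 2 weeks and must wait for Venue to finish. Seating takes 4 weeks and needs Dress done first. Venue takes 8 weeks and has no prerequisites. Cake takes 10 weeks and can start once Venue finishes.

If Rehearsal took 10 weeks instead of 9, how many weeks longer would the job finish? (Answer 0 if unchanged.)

1

Critical path before the change: Venue→Dress→Rehearsal = 8+3+9 = 20 giving 20 weeks.
Since Rehearsal is critical, the +1 change carries straight to that chain (now 21 weeks).
No other chain overtakes it, so the finish is 21 weeks.
Change in finish: 21 − 20 = +1 weeks.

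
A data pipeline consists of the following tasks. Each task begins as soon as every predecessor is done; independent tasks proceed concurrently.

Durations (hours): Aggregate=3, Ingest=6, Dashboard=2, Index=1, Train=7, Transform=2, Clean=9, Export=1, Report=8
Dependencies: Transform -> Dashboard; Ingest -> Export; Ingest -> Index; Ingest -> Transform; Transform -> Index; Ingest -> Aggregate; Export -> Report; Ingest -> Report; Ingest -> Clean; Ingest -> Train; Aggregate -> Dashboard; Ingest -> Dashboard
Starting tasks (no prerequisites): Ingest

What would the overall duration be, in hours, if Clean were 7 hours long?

As given, the longest chain is Ingest→Clean = 6+9 = 15, so the finish is 15 hours.
Clean is on the critical path; changing it to 7 makes that path 13 hours.
Now Ingest→Export→Report = 6+1+8 = 15 is longest, so the finish becomes 15 hours.

15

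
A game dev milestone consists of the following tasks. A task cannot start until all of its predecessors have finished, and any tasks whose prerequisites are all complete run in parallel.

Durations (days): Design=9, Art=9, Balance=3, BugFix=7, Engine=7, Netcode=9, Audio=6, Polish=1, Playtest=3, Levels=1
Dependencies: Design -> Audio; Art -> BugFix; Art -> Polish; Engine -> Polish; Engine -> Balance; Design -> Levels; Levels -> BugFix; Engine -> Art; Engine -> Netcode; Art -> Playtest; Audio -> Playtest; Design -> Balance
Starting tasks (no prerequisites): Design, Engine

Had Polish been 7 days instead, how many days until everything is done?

Actual critical path: Engine→Art→BugFix = 7+9+7 = 23 ⇒ 23 days.
Polish has 6 days of float (longest path through it is 17).
New critical path: Engine→Art→Polish = 7+9+7 = 23 ⇒ 23 days.

23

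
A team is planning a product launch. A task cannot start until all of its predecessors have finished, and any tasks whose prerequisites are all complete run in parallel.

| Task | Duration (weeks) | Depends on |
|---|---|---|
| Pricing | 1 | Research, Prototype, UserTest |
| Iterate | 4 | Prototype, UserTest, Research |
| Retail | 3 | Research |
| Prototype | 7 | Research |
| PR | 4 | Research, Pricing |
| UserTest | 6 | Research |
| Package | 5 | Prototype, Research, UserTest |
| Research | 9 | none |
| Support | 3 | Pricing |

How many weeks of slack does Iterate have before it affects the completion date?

1

The longest chain is Research→Prototype→Package = 9+7+5 = 21; overall finish 21 weeks.
Longest path through Iterate: 20 weeks (earliest finish 20, latest finish 21).
So Iterate can slip 21 − 20 = 1 week.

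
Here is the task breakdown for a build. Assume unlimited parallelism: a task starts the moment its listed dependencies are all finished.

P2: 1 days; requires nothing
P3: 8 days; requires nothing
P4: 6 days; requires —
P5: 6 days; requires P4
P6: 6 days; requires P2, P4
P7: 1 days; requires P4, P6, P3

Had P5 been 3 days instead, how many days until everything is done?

Baseline: P4→P6→P7 = 6+6+1 = 13 → 13 days.
The longest path through P5 is only 12 days, so P5 has float 1.
That remains the longest chain; total 13 days.

13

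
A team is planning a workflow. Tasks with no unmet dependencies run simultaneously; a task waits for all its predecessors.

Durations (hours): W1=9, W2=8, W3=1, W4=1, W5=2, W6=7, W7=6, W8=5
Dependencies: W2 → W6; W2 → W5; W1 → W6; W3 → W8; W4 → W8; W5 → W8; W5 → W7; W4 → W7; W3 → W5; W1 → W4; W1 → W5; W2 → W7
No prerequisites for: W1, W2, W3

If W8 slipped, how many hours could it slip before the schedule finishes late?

1

Critical path: W1→W5→W7 = 9+2+6 = 17, so the finish is 17 hours.
W8 finishes as early as 16 and must finish by 17.
Float = 17 − 16 = 1.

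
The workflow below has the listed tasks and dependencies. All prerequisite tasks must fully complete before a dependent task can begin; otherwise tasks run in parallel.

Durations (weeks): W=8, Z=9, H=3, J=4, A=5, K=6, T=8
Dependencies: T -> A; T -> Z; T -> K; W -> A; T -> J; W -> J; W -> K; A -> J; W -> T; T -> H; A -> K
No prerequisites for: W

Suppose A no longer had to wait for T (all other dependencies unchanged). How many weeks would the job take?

25

With the dependency in place, W→T→A→K = 8+8+5+6 = 27 sets the finish at 27 weeks.
Without T→A, A's earliest start moves from 16 to 8.
The longest chain is now W→T→Z = 8+8+9 = 25, so the job takes 25 weeks.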